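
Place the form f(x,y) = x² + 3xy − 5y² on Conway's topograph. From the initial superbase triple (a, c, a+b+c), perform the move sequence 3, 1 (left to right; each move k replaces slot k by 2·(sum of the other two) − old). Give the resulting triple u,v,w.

start (1,-5,-1) = (f(1,0),f(0,1),f(1,1))
replace slot 3: 2·(1+(-5)) − (-1) = -7 → (1,-5,-7)
replace slot 1: 2·((-5)+(-7)) − 1 = -25 → (-25,-5,-7)

-25,-5,-7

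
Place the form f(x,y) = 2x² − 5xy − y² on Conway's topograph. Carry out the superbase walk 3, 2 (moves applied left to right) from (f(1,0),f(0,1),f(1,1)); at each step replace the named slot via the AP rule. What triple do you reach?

start (2,-1,-4) = (f(1,0),f(0,1),f(1,1))
replace slot 3: 2·(2+(-1)) − (-4) = 6 → (2,-1,6)
replace slot 2: 2·(2+6) − (-1) = 17 → (2,17,6)

2,17,6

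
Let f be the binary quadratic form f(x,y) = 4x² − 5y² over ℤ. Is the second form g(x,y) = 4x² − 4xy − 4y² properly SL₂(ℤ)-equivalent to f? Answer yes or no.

D₁ = 80, D₂ = 80
river cycle of f (length 2): (4, 8, -1), (-1, 8, 4)
river cycle of g (length 2): (-4, 4, 4), (4, 4, -4)
cycles differ ⇒ inequivalent

no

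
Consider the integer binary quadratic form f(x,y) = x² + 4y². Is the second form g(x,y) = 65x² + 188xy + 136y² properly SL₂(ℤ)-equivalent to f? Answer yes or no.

D₁ = -16, D₂ = -16
f: reduced (well bottom): (1,0,4) with a≤c, −a<b≤a
g: translate: b→58 (≡188 mod 130), so (65,188,136)→(65,58,13)
g: flip: (65,58,13)→(13,-58,65)
g: translate: b→-6 (≡-58 mod 26), so (13,-58,65)→(13,-6,1)
g: flip: (13,-6,1)→(1,6,13)
g: translate: b→0 (≡6 mod 2), so (1,6,13)→(1,0,4)
g: reduced (well bottom): (1,0,4) with a≤c, −a<b≤a
reduced forms (1, 0, 4) vs (1, 0, 4) ⇒ equivalent

yes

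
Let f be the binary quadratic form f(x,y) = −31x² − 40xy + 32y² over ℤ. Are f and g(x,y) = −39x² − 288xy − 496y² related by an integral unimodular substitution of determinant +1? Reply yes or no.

D₁ = 5568, D₂ = 5568
river cycle of f (length 12): (32, 40, -31), (-31, 22, 41), (41, 60, -12), (-12, 60, 41), (41, 22, -31), (-31, 40, 32), (32, 24, -39), (-39, 54, 17), (17, 48, -48), (-48, 48, 17), … (2 more)
river cycle of g (length 12): (-39, 24, 32), (32, 40, -31), (-31, 22, 41), (41, 60, -12), (-12, 60, 41), (41, 22, -31), (-31, 40, 32), (32, 24, -39), (-39, 54, 17), (17, 48, -48), … (2 more)
cycles coincide ⇒ equivalent

yes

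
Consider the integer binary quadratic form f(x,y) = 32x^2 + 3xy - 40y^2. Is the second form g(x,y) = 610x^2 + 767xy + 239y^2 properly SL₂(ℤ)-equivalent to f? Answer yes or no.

D₁ = 5129, D₂ = 5129
river cycle of f (length 46): (32, 67, -5), (-5, 63, 58), (58, 53, -10), (-10, 67, 16), (16, 61, -22), (-22, 71, 1), (1, 71, -22), (-22, 61, 16), (16, 67, -10), (-10, 53, 58), … (36 more)
river cycle of g (length 46): (32, 67, -5), (-5, 63, 58), (58, 53, -10), (-10, 67, 16), (16, 61, -22), (-22, 71, 1), (1, 71, -22), (-22, 61, 16), (16, 67, -10), (-10, 53, 58), … (36 more)
cycles coincide ⇒ equivalent

yes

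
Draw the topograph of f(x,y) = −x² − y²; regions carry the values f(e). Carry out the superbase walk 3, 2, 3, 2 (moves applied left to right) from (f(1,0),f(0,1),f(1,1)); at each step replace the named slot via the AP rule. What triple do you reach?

start (-1,-1,-2) = (f(1,0),f(0,1),f(1,1))
replace slot 3: 2·((-1)+(-1)) − (-2) = -2 → (-1,-1,-2)
replace slot 2: 2·((-1)+(-2)) − (-1) = -5 → (-1,-5,-2)
replace slot 3: 2·((-1)+(-5)) − (-2) = -10 → (-1,-5,-10)
replace slot 2: 2·((-1)+(-10)) − (-5) = -17 → (-1,-17,-10)

-1,-17,-10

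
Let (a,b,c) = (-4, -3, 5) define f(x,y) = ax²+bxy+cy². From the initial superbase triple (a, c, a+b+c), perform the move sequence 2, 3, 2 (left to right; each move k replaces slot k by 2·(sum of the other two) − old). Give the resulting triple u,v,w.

start (-4,5,-2) = (f(1,0),f(0,1),f(1,1))
replace slot 2: 2·((-4)+(-2)) − 5 = -17 → (-4,-17,-2)
replace slot 3: 2·((-4)+(-17)) − (-2) = -40 → (-4,-17,-40)
replace slot 2: 2·((-4)+(-40)) − (-17) = -71 → (-4,-71,-40)

-4,-71,-40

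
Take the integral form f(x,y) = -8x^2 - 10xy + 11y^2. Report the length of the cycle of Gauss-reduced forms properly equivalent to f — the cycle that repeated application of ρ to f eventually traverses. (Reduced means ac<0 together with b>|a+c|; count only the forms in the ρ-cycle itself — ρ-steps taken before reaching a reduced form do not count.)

D = 452, ⌊√D⌋ = 21
descent: ρ → (11,10,-8)  [lands on river]
river: ρ → (-8,6,13)
river: ρ → (13,20,-1)
river: ρ → (-1,20,13)
river: ρ → (13,6,-8)
river: ρ → (-8,10,11)
river: ρ → (11,12,-7)
river: ρ → (-7,16,7)
river: ρ → (7,12,-11)
river: ρ → (-11,10,8)
river: ρ → (8,6,-13)
river: ρ → (-13,20,1)
river: ρ → (1,20,-13)
river: ρ → (-13,6,8)
river: ρ → (8,10,-11)
river: ρ → (-11,12,7)
river: ρ → (7,16,-7)
river: ρ → (-7,12,11)
ρ-cycle length = 18 (tail of 1 descent step not counted)

18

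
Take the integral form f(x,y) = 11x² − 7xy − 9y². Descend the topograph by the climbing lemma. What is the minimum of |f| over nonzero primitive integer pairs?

descent: ρ → (-9,7,11)  [lands on river]
river: ρ → (11,15,-5)
river: ρ → (-5,15,11)
river: ρ → (11,7,-9)
river: ρ → (-9,11,9)
river: ρ → (9,7,-11)
river: ρ → (-11,15,5)
river: ρ → (5,15,-11)
river: ρ → (-11,7,9)
river: ρ → (9,11,-9)
closes: descent 1, river 10
min |a| on river = 5

5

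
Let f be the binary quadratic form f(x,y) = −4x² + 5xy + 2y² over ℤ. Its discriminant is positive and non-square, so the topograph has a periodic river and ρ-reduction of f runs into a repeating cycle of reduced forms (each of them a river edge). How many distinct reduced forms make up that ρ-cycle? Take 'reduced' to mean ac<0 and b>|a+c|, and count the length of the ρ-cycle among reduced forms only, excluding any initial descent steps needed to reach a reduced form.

D = 57, ⌊√D⌋ = 7
river: ρ → (2,7,-1)
river: ρ → (-1,7,2)
river: ρ → (2,5,-4)
river: ρ → (-4,3,3)
river: ρ → (3,3,-4)
river: ρ → (-4,5,2)
ρ-cycle length = 6 (tail of 0 descent steps not counted)

6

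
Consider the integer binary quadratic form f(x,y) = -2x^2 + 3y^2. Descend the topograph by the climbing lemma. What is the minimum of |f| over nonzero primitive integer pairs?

descent: ρ → (3,0,-2)
descent: ρ → (-2,4,1)  [lands on river]
river: ρ → (1,4,-2)
closes: descent 2, river 2
min |a| on river = 1

1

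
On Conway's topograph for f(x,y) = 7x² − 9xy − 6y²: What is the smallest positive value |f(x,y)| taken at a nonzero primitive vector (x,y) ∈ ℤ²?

descent: ρ → (-6,9,7)  [lands on river]
river: ρ → (7,5,-8)
river: ρ → (-8,11,4)
river: ρ → (4,13,-5)
river: ρ → (-5,7,10)
river: ρ → (10,13,-2)
river: ρ → (-2,15,3)
river: ρ → (3,15,-2)
river: ρ → (-2,13,10)
river: ρ → (10,7,-5)
river: ρ → (-5,13,4)
river: ρ → (4,11,-8)
river: ρ → (-8,5,7)
river: ρ → (7,9,-6)
river: ρ → (-6,15,1)
river: ρ → (1,15,-6)
closes: descent 1, river 16
min |a| on river = 1

1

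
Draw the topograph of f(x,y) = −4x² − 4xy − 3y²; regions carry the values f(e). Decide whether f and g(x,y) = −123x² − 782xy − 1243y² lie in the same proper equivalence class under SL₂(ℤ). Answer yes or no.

D₁ = -32, D₂ = -32
f is negative-definite; reduce −f:
−f: flip: (4,4,3)→(3,-4,4)
−f: translate: b→2 (≡-4 mod 6), so (3,-4,4)→(3,2,3)
−f: reduced (well bottom): (3,2,3) with a≤c, −a<b≤a
flip sign back: reduced form of f is (-3,-2,-3)
g is negative-definite; reduce −g:
−g: translate: b→44 (≡782 mod 246), so (123,782,1243)→(123,44,4)
−g: flip: (123,44,4)→(4,-44,123)
−g: translate: b→4 (≡-44 mod 8), so (4,-44,123)→(4,4,3)
−g: flip: (4,4,3)→(3,-4,4)
−g: translate: b→2 (≡-4 mod 6), so (3,-4,4)→(3,2,3)
−g: reduced (well bottom): (3,2,3) with a≤c, −a<b≤a
flip sign back: reduced form of g is (-3,-2,-3)
reduced forms (-3, -2, -3) vs (-3, -2, -3) ⇒ equivalent

yes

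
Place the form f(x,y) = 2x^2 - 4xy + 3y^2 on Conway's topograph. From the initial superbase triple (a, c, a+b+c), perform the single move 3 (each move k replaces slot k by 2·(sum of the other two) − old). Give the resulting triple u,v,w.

start (2,3,1) = (f(1,0),f(0,1),f(1,1))
replace slot 3: 2·(2+3) − 1 = 9 → (2,3,9)

2,3,9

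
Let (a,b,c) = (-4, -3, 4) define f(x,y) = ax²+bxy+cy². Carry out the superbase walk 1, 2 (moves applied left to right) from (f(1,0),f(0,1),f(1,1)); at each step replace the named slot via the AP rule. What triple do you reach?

start (-4,4,-3) = (f(1,0),f(0,1),f(1,1))
replace slot 1: 2·(4+(-3)) − (-4) = 6 → (6,4,-3)
replace slot 2: 2·(6+(-3)) − 4 = 2 → (6,2,-3)

6,2,-3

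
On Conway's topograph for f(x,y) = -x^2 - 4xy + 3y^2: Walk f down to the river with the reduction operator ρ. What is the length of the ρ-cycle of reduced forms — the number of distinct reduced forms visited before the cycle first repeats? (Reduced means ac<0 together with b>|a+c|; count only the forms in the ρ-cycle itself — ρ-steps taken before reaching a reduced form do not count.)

D = 28, ⌊√D⌋ = 5
descent: ρ → (3,4,-1)  [lands on river]
river: ρ → (-1,4,3)
river: ρ → (3,2,-2)
river: ρ → (-2,2,3)
ρ-cycle length = 4 (tail of 1 descent step not counted)

4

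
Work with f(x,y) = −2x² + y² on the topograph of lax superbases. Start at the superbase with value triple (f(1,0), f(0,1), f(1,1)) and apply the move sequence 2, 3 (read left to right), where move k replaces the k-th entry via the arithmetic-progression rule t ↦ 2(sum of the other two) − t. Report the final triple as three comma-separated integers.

start (-2,1,-1) = (f(1,0),f(0,1),f(1,1))
replace slot 2: 2·((-2)+(-1)) − 1 = -7 → (-2,-7,-1)
replace slot 3: 2·((-2)+(-7)) − (-1) = -17 → (-2,-7,-17)

-2,-7,-17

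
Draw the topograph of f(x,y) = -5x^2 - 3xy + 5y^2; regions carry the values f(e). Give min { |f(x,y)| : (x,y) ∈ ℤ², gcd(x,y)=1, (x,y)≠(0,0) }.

descent: ρ → (5,3,-5)  [lands on river]
river: ρ → (-5,7,3)
river: ρ → (3,5,-7)
river: ρ → (-7,9,1)
river: ρ → (1,9,-7)
river: ρ → (-7,5,3)
river: ρ → (3,7,-5)
river: ρ → (-5,3,5)
river: ρ → (5,7,-3)
river: ρ → (-3,5,7)
river: ρ → (7,9,-1)
river: ρ → (-1,9,7)
river: ρ → (7,5,-3)
river: ρ → (-3,7,5)
closes: descent 1, river 14
min |a| on river = 1

1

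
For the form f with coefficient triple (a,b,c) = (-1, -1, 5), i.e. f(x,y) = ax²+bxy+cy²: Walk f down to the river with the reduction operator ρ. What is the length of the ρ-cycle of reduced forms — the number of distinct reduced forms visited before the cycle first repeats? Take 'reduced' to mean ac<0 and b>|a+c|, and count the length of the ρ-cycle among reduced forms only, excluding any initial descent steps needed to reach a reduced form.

D = 21, ⌊√D⌋ = 4
descent: ρ → (5,1,-1)
descent: ρ → (-1,3,3)  [lands on river]
river: ρ → (3,3,-1)
ρ-cycle length = 2 (tail of 2 descent steps not counted)

2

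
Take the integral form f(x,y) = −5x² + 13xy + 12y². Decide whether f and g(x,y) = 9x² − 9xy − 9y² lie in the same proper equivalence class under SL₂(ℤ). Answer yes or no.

D₁ = 409, D₂ = 405
discriminants differ ⇒ not SL₂(ℤ)-equivalent

no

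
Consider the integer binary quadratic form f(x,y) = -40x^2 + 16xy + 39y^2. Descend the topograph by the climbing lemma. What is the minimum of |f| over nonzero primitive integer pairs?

river: ρ → (39,62,-17)
river: ρ → (-17,74,15)
river: ρ → (15,76,-12)
river: ρ → (-12,68,39)
river: ρ → (39,10,-41)
river: ρ → (-41,72,8)
river: ρ → (8,72,-41)
river: ρ → (-41,10,39)
river: ρ → (39,68,-12)
river: ρ → (-12,76,15)
river: ρ → (15,74,-17)
river: ρ → (-17,62,39)
river: ρ → (39,16,-40)
river: ρ → (-40,64,15)
river: ρ → (15,56,-56)
river: ρ → (-56,56,15)
river: ρ → (15,64,-40)
river: ρ → (-40,16,39)
closes: descent 0, river 18
min |a| on river = 8

8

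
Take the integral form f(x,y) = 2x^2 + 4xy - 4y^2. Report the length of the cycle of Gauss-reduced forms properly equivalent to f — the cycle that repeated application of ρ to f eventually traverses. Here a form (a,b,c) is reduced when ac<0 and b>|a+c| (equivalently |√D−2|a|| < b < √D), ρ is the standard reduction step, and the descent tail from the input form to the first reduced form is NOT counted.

D = 48, ⌊√D⌋ = 6
river: ρ → (-4,4,2)
river: ρ → (2,4,-4)
ρ-cycle length = 2 (tail of 0 descent steps not counted)

2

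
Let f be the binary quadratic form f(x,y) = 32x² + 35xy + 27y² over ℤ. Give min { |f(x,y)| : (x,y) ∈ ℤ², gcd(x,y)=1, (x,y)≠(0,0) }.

translate: b→-29 (≡35 mod 64), so (32,35,27)→(32,-29,24)
flip: (32,-29,24)→(24,29,32)
translate: b→-19 (≡29 mod 48), so (24,29,32)→(24,-19,27)
reduced (well bottom): (24,-19,27) with a≤c, −a<b≤a
well minimum = a = 24

24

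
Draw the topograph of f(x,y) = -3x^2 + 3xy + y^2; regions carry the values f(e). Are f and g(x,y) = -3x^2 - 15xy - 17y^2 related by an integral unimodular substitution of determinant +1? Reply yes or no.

D₁ = 21, D₂ = 21
river cycle of f (length 2): (1, 3, -3), (-3, 3, 1)
river cycle of g (length 2): (-3, 3, 1), (1, 3, -3)
cycles coincide ⇒ equivalent

yes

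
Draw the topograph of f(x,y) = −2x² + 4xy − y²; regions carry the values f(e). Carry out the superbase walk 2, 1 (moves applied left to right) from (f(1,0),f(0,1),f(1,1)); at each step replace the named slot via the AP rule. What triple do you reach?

start (-2,-1,1) = (f(1,0),f(0,1),f(1,1))
replace slot 2: 2·((-2)+1) − (-1) = -1 → (-2,-1,1)
replace slot 1: 2·((-1)+1) − (-2) = 2 → (2,-1,1)

2,-1,1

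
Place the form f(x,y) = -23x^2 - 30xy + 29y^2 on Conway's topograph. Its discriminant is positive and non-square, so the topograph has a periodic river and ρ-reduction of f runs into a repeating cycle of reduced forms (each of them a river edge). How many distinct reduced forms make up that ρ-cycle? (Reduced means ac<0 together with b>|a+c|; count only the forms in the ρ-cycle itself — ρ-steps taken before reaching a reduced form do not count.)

D = 3568, ⌊√D⌋ = 59
descent: ρ → (29,30,-23)  [lands on river]
river: ρ → (-23,16,36)
river: ρ → (36,56,-3)
river: ρ → (-3,58,17)
river: ρ → (17,44,-24)
river: ρ → (-24,52,9)
river: ρ → (9,56,-12)
river: ρ → (-12,40,41)
river: ρ → (41,42,-11)
river: ρ → (-11,46,33)
river: ρ → (33,20,-24)
river: ρ → (-24,28,29)
ρ-cycle length = 12 (tail of 1 descent step not counted)

12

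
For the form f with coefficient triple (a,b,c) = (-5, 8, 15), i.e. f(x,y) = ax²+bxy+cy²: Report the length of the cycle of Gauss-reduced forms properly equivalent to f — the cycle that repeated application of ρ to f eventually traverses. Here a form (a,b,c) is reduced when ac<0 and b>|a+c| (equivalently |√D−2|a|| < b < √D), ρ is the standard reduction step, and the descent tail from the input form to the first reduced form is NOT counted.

D = 364, ⌊√D⌋ = 19
descent: ρ → (15,-8,-5)
descent: ρ → (-5,18,2)  [lands on river]
river: ρ → (2,18,-5)
river: ρ → (-5,12,11)
river: ρ → (11,10,-6)
river: ρ → (-6,14,7)
river: ρ → (7,14,-6)
river: ρ → (-6,10,11)
river: ρ → (11,12,-5)
ρ-cycle length = 8 (tail of 2 descent steps not counted)

8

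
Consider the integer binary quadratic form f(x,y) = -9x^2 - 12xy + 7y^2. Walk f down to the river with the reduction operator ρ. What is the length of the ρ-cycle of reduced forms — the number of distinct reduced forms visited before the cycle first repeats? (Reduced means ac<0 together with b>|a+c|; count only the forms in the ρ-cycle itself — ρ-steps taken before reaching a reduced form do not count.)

D = 396, ⌊√D⌋ = 19
descent: ρ → (7,12,-9)  [lands on river]
river: ρ → (-9,6,10)
river: ρ → (10,14,-5)
river: ρ → (-5,16,7)
ρ-cycle length = 4 (tail of 1 descent step not counted)

4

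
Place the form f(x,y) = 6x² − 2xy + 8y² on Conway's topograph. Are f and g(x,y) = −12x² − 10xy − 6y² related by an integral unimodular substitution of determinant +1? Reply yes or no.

D₁ = -188, D₂ = -188
f: reduced (well bottom): (6,-2,8) with a≤c, −a<b≤a
g is negative-definite; reduce −g:
−g: flip: (12,10,6)→(6,-10,12)
−g: translate: b→2 (≡-10 mod 12), so (6,-10,12)→(6,2,8)
−g: reduced (well bottom): (6,2,8) with a≤c, −a<b≤a
flip sign back: reduced form of g is (-6,-2,-8)
reduced forms (6, -2, 8) vs (-6, -2, -8) ⇒ inequivalent

no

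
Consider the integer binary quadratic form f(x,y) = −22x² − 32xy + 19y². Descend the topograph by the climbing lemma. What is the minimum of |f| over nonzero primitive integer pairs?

descent: ρ → (19,32,-22)  [lands on river]
river: ρ → (-22,12,29)
river: ρ → (29,46,-5)
river: ρ → (-5,44,38)
river: ρ → (38,32,-11)
river: ρ → (-11,34,35)
river: ρ → (35,36,-10)
river: ρ → (-10,44,19)
closes: descent 1, river 8
min |a| on river = 5

5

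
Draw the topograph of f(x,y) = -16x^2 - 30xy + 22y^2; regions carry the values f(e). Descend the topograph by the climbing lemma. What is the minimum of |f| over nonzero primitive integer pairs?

descent: ρ → (22,30,-16)  [lands on river]
river: ρ → (-16,34,18)
river: ρ → (18,38,-12)
river: ρ → (-12,34,24)
river: ρ → (24,14,-22)
river: ρ → (-22,30,16)
river: ρ → (16,34,-18)
river: ρ → (-18,38,12)
river: ρ → (12,34,-24)
river: ρ → (-24,14,22)
closes: descent 1, river 10
min |a| on river = 12

12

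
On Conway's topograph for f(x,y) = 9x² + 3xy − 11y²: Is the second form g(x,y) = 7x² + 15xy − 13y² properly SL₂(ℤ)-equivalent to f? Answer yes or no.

D₁ = 405, D₂ = 589
discriminants differ ⇒ not SL₂(ℤ)-equivalent

no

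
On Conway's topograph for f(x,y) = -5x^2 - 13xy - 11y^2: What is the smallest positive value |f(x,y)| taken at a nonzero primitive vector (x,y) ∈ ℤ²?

translate: b→3 (≡13 mod 10), so (5,13,11)→(5,3,3)
flip: (5,3,3)→(3,-3,5)
translate: b→3 (≡-3 mod 6), so (3,-3,5)→(3,3,5)
reduced (well bottom): (3,3,5) with a≤c, −a<b≤a
well minimum |f| = |-3| = 3 (negative-definite)

3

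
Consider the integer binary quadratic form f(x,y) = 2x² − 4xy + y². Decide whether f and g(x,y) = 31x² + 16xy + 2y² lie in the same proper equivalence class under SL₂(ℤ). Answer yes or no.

D₁ = 8, D₂ = 8
river cycle of f (length 2): (1, 2, -1), (-1, 2, 1)
river cycle of g (length 2): (-1, 2, 1), (1, 2, -1)
cycles coincide ⇒ equivalent

yes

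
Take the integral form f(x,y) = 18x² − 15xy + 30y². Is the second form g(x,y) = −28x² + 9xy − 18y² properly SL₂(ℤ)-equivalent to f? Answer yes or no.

D₁ = -1935, D₂ = -1935
f: reduced (well bottom): (18,-15,30) with a≤c, −a<b≤a
g is negative-definite; reduce −g:
−g: flip: (28,-9,18)→(18,9,28)
−g: reduced (well bottom): (18,9,28) with a≤c, −a<b≤a
flip sign back: reduced form of g is (-18,-9,-28)
reduced forms (18, -15, 30) vs (-18, -9, -28) ⇒ inequivalent

no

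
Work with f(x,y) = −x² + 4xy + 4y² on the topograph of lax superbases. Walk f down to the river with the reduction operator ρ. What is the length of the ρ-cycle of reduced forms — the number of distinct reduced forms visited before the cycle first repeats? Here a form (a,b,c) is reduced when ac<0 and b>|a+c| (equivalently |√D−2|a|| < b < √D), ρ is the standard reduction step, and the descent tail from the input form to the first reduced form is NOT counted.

D = 32, ⌊√D⌋ = 5
river: ρ → (4,4,-1)
river: ρ → (-1,4,4)
ρ-cycle length = 2 (tail of 0 descent steps not counted)

2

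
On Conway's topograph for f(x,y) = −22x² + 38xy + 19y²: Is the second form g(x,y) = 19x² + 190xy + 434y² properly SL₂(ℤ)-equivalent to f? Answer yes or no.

D₁ = 3116, D₂ = 3116
river cycle of f (length 18): (19, 38, -22), (-22, 50, 7), (7, 48, -29), (-29, 10, 26), (26, 42, -13), (-13, 36, 35), (35, 34, -14), (-14, 50, 11), (11, 38, -38), (-38, 38, 11), … (8 more)
river cycle of g (length 18): (19, 38, -22), (-22, 50, 7), (7, 48, -29), (-29, 10, 26), (26, 42, -13), (-13, 36, 35), (35, 34, -14), (-14, 50, 11), (11, 38, -38), (-38, 38, 11), … (8 more)
cycles coincide ⇒ equivalent

yes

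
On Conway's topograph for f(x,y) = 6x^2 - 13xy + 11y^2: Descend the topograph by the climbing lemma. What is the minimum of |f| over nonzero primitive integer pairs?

translate: b→-1 (≡-13 mod 12), so (6,-13,11)→(6,-1,4)
flip: (6,-1,4)→(4,1,6)
reduced (well bottom): (4,1,6) with a≤c, −a<b≤a
well minimum = a = 4

4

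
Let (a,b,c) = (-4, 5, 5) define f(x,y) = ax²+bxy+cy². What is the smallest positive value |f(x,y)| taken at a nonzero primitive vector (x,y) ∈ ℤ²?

river: ρ → (5,5,-4)
river: ρ → (-4,3,6)
river: ρ → (6,9,-1)
river: ρ → (-1,9,6)
river: ρ → (6,3,-4)
river: ρ → (-4,5,5)
closes: descent 0, river 6
min |a| on river = 1

1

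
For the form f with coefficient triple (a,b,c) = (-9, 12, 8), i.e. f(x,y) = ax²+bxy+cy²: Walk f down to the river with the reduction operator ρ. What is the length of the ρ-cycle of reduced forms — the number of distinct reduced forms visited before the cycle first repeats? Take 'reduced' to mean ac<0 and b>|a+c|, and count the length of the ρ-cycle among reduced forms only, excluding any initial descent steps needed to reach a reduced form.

D = 432, ⌊√D⌋ = 20
river: ρ → (8,20,-1)
river: ρ → (-1,20,8)
river: ρ → (8,12,-9)
river: ρ → (-9,6,11)
river: ρ → (11,16,-4)
river: ρ → (-4,16,11)
river: ρ → (11,6,-9)
river: ρ → (-9,12,8)
ρ-cycle length = 8 (tail of 0 descent steps not counted)

8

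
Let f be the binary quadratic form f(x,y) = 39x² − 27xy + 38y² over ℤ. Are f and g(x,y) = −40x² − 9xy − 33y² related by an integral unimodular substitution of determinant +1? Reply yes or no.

D₁ = -5199, D₂ = -5199
f: flip: (39,-27,38)→(38,27,39)
f: reduced (well bottom): (38,27,39) with a≤c, −a<b≤a
g is negative-definite; reduce −g:
−g: flip: (40,9,33)→(33,-9,40)
−g: reduced (well bottom): (33,-9,40) with a≤c, −a<b≤a
flip sign back: reduced form of g is (-33,9,-40)
reduced forms (38, 27, 39) vs (-33, 9, -40) ⇒ inequivalent

no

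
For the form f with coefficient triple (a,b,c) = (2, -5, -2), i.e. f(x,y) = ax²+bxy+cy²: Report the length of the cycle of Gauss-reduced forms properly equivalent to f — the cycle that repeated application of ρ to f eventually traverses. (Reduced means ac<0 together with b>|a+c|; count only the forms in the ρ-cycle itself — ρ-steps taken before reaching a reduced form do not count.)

D = 41, ⌊√D⌋ = 6
descent: ρ → (-2,5,2)  [lands on river]
river: ρ → (2,3,-4)
river: ρ → (-4,5,1)
river: ρ → (1,5,-4)
river: ρ → (-4,3,2)
river: ρ → (2,5,-2)
river: ρ → (-2,3,4)
river: ρ → (4,5,-1)
river: ρ → (-1,5,4)
river: ρ → (4,3,-2)
ρ-cycle length = 10 (tail of 1 descent step not counted)

10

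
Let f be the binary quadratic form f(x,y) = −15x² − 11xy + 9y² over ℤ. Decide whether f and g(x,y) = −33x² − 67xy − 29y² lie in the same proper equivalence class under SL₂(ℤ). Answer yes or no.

D₁ = 661, D₂ = 661
river cycle of f (length 22): (9, 11, -15), (-15, 19, 5), (5, 21, -11), (-11, 23, 3), (3, 25, -3), (-3, 23, 11), (11, 21, -5), (-5, 19, 15), (15, 11, -9), (-9, 25, 1), … (12 more)
river cycle of g (length 22): (5, 21, -11), (-11, 23, 3), (3, 25, -3), (-3, 23, 11), (11, 21, -5), (-5, 19, 15), (15, 11, -9), (-9, 25, 1), (1, 25, -9), (-9, 11, 15), … (12 more)
cycles coincide ⇒ equivalent

yes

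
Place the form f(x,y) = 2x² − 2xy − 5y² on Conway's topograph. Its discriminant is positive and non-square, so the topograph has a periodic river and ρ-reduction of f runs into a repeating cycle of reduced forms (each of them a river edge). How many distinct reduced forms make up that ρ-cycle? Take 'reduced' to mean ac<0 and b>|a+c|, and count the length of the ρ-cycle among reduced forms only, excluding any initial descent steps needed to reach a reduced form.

D = 44, ⌊√D⌋ = 6
descent: ρ → (-5,2,2)
descent: ρ → (2,6,-1)  [lands on river]
river: ρ → (-1,6,2)
ρ-cycle length = 2 (tail of 2 descent steps not counted)

2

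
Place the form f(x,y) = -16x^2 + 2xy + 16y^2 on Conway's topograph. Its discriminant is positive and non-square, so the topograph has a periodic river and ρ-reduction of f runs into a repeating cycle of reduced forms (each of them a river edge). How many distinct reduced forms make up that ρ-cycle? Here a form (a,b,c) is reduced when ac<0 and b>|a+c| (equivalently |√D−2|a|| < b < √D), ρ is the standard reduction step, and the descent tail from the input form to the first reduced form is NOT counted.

D = 1028, ⌊√D⌋ = 32
river: ρ → (16,30,-2)
river: ρ → (-2,30,16)
river: ρ → (16,2,-16)
river: ρ → (-16,30,2)
river: ρ → (2,30,-16)
river: ρ → (-16,2,16)
ρ-cycle length = 6 (tail of 0 descent steps not counted)

6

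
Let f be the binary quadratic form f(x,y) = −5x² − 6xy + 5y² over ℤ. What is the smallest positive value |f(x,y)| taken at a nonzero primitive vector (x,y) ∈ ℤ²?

descent: ρ → (5,6,-5)  [lands on river]
river: ρ → (-5,4,6)
river: ρ → (6,8,-3)
river: ρ → (-3,10,3)
river: ρ → (3,8,-6)
river: ρ → (-6,4,5)
closes: descent 1, river 6
min |a| on river = 3

3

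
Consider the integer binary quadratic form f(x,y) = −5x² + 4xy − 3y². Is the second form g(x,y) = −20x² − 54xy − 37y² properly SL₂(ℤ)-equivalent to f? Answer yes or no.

D₁ = -44, D₂ = -44
f is negative-definite; reduce −f:
−f: flip: (5,-4,3)→(3,4,5)
−f: translate: b→-2 (≡4 mod 6), so (3,4,5)→(3,-2,4)
−f: reduced (well bottom): (3,-2,4) with a≤c, −a<b≤a
flip sign back: reduced form of f is (-3,2,-4)
g is negative-definite; reduce −g:
−g: translate: b→14 (≡54 mod 40), so (20,54,37)→(20,14,3)
−g: flip: (20,14,3)→(3,-14,20)
−g: translate: b→-2 (≡-14 mod 6), so (3,-14,20)→(3,-2,4)
−g: reduced (well bottom): (3,-2,4) with a≤c, −a<b≤a
flip sign back: reduced form of g is (-3,2,-4)
reduced forms (-3, 2, -4) vs (-3, 2, -4) ⇒ equivalent

yes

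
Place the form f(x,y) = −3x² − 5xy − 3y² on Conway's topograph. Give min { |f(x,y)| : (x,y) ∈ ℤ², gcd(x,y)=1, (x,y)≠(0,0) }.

translate: b→-1 (≡5 mod 6), so (3,5,3)→(3,-1,1)
flip: (3,-1,1)→(1,1,3)
reduced (well bottom): (1,1,3) with a≤c, −a<b≤a
well minimum |f| = |-1| = 1 (negative-definite)

1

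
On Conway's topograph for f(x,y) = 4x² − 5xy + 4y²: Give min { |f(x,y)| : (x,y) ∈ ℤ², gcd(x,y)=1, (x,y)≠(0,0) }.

translate: b→3 (≡-5 mod 8), so (4,-5,4)→(4,3,3)
flip: (4,3,3)→(3,-3,4)
translate: b→3 (≡-3 mod 6), so (3,-3,4)→(3,3,4)
reduced (well bottom): (3,3,4) with a≤c, −a<b≤a
well minimum = a = 3

3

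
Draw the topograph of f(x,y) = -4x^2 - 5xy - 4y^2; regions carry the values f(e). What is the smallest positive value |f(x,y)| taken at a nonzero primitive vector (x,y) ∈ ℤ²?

translate: b→-3 (≡5 mod 8), so (4,5,4)→(4,-3,3)
flip: (4,-3,3)→(3,3,4)
reduced (well bottom): (3,3,4) with a≤c, −a<b≤a
well minimum |f| = |-3| = 3 (negative-definite)

3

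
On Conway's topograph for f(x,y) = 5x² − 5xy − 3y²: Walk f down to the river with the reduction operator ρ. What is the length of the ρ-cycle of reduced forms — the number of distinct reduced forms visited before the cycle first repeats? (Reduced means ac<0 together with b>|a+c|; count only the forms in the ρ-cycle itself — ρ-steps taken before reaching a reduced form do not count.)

D = 85, ⌊√D⌋ = 9
descent: ρ → (-3,5,5)  [lands on river]
river: ρ → (5,5,-3)
river: ρ → (-3,7,3)
river: ρ → (3,5,-5)
river: ρ → (-5,5,3)
river: ρ → (3,7,-3)
ρ-cycle length = 6 (tail of 1 descent step not counted)

6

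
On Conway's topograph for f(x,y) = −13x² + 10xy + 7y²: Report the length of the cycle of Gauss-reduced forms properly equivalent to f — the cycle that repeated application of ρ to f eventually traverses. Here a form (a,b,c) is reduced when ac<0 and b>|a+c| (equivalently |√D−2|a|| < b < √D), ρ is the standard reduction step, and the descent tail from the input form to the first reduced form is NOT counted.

D = 464, ⌊√D⌋ = 21
river: ρ → (7,18,-5)
river: ρ → (-5,12,16)
river: ρ → (16,20,-1)
river: ρ → (-1,20,16)
river: ρ → (16,12,-5)
river: ρ → (-5,18,7)
river: ρ → (7,10,-13)
river: ρ → (-13,16,4)
river: ρ → (4,16,-13)
river: ρ → (-13,10,7)
ρ-cycle length = 10 (tail of 0 descent steps not counted)

10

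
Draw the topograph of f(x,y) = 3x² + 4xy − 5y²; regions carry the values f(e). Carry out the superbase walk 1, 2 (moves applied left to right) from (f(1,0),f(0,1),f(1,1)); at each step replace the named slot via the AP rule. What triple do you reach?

start (3,-5,2) = (f(1,0),f(0,1),f(1,1))
replace slot 1: 2·((-5)+2) − 3 = -9 → (-9,-5,2)
replace slot 2: 2·((-9)+2) − (-5) = -9 → (-9,-9,2)

-9,-9,2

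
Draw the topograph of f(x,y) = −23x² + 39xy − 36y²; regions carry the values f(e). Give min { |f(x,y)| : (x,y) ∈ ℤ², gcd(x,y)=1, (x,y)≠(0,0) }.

translate: b→7 (≡-39 mod 46), so (23,-39,36)→(23,7,20)
flip: (23,7,20)→(20,-7,23)
reduced (well bottom): (20,-7,23) with a≤c, −a<b≤a
well minimum |f| = |-20| = 20 (negative-definite)

20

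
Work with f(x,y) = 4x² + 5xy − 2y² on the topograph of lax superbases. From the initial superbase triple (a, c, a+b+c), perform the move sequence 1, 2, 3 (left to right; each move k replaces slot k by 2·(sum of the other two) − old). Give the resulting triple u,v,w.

start (4,-2,7) = (f(1,0),f(0,1),f(1,1))
replace slot 1: 2·((-2)+7) − 4 = 6 → (6,-2,7)
replace slot 2: 2·(6+7) − (-2) = 28 → (6,28,7)
replace slot 3: 2·(6+28) − 7 = 61 → (6,28,61)

6,28,61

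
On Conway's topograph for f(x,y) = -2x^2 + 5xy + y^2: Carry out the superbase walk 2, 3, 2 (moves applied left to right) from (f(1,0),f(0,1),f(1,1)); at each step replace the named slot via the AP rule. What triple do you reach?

start (-2,1,4) = (f(1,0),f(0,1),f(1,1))
replace slot 2: 2·((-2)+4) − 1 = 3 → (-2,3,4)
replace slot 3: 2·((-2)+3) − 4 = -2 → (-2,3,-2)
replace slot 2: 2·((-2)+(-2)) − 3 = -11 → (-2,-11,-2)

-2,-11,-2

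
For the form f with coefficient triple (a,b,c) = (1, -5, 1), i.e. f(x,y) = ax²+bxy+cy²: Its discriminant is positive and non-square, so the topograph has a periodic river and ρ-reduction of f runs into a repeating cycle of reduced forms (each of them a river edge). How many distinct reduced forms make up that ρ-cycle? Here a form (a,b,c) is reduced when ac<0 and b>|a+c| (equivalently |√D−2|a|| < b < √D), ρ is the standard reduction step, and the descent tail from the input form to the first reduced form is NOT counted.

D = 21, ⌊√D⌋ = 4
descent: ρ → (1,3,-3)  [lands on river]
river: ρ → (-3,3,1)
ρ-cycle length = 2 (tail of 1 descent step not counted)

2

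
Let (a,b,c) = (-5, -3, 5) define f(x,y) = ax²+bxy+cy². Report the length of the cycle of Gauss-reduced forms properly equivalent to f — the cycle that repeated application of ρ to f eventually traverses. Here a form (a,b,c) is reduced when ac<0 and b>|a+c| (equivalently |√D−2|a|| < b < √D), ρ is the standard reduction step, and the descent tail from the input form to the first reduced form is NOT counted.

D = 109, ⌊√D⌋ = 10
descent: ρ → (5,3,-5)  [lands on river]
river: ρ → (-5,7,3)
river: ρ → (3,5,-7)
river: ρ → (-7,9,1)
river: ρ → (1,9,-7)
river: ρ → (-7,5,3)
river: ρ → (3,7,-5)
river: ρ → (-5,3,5)
river: ρ → (5,7,-3)
river: ρ → (-3,5,7)
river: ρ → (7,9,-1)
river: ρ → (-1,9,7)
river: ρ → (7,5,-3)
river: ρ → (-3,7,5)
ρ-cycle length = 14 (tail of 1 descent step not counted)

14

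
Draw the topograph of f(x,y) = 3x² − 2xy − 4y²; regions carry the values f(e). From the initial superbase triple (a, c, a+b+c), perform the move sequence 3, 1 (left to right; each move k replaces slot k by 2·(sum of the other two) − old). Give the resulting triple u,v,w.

start (3,-4,-3) = (f(1,0),f(0,1),f(1,1))
replace slot 3: 2·(3+(-4)) − (-3) = 1 → (3,-4,1)
replace slot 1: 2·((-4)+1) − 3 = -9 → (-9,-4,1)

-9,-4,1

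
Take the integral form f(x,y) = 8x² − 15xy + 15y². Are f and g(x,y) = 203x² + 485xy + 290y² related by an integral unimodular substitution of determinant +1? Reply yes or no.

D₁ = -255, D₂ = -255
f: translate: b→1 (≡-15 mod 16), so (8,-15,15)→(8,1,8)
f: reduced (well bottom): (8,1,8) with a≤c, −a<b≤a
g: translate: b→79 (≡485 mod 406), so (203,485,290)→(203,79,8)
g: flip: (203,79,8)→(8,-79,203)
g: translate: b→1 (≡-79 mod 16), so (8,-79,203)→(8,1,8)
g: reduced (well bottom): (8,1,8) with a≤c, −a<b≤a
reduced forms (8, 1, 8) vs (8, 1, 8) ⇒ equivalent

yes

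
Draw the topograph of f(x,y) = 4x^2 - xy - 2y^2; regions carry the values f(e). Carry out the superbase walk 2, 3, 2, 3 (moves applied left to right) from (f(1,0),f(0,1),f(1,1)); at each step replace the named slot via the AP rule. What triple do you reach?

start (4,-2,1) = (f(1,0),f(0,1),f(1,1))
replace slot 2: 2·(4+1) − (-2) = 12 → (4,12,1)
replace slot 3: 2·(4+12) − 1 = 31 → (4,12,31)
replace slot 2: 2·(4+31) − 12 = 58 → (4,58,31)
replace slot 3: 2·(4+58) − 31 = 93 → (4,58,93)

4,58,93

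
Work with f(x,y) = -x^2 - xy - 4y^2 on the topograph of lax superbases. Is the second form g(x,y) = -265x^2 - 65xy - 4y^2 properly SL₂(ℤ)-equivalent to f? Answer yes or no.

D₁ = -15, D₂ = -15
f is negative-definite; reduce −f:
−f: reduced (well bottom): (1,1,4) with a≤c, −a<b≤a
flip sign back: reduced form of f is (-1,-1,-4)
g is negative-definite; reduce −g:
−g: flip: (265,65,4)→(4,-65,265)
−g: translate: b→-1 (≡-65 mod 8), so (4,-65,265)→(4,-1,1)
−g: flip: (4,-1,1)→(1,1,4)
−g: reduced (well bottom): (1,1,4) with a≤c, −a<b≤a
flip sign back: reduced form of g is (-1,-1,-4)
reduced forms (-1, -1, -4) vs (-1, -1, -4) ⇒ equivalent

yes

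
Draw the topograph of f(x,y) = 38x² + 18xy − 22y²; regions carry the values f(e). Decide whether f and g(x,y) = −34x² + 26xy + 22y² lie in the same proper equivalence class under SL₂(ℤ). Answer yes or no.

D₁ = 3668, D₂ = 3668
river cycle of f (length 8): (-22, 26, 34), (34, 42, -14), (-14, 42, 34), (34, 26, -22), (-22, 18, 38), (38, 58, -2), (-2, 58, 38), (38, 18, -22)
river cycle of g (length 8): (22, 18, -38), (-38, 58, 2), (2, 58, -38), (-38, 18, 22), (22, 26, -34), (-34, 42, 14), (14, 42, -34), (-34, 26, 22)
cycles differ ⇒ inequivalent

no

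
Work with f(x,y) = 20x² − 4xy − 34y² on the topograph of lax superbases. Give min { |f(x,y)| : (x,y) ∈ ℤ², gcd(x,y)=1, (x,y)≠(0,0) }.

descent: ρ → (-34,4,20)
descent: ρ → (20,36,-18)  [lands on river]
river: ρ → (-18,36,20)
river: ρ → (20,44,-10)
river: ρ → (-10,36,36)
river: ρ → (36,36,-10)
river: ρ → (-10,44,20)
closes: descent 2, river 6
min |a| on river = 10

10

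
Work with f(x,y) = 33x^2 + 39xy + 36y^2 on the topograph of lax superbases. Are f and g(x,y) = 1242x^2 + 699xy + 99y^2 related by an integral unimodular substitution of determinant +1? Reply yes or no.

D₁ = -3231, D₂ = -3231
f: translate: b→-27 (≡39 mod 66), so (33,39,36)→(33,-27,30)
f: flip: (33,-27,30)→(30,27,33)
f: reduced (well bottom): (30,27,33) with a≤c, −a<b≤a
g: flip: (1242,699,99)→(99,-699,1242)
g: translate: b→93 (≡-699 mod 198), so (99,-699,1242)→(99,93,30)
g: flip: (99,93,30)→(30,-93,99)
g: translate: b→27 (≡-93 mod 60), so (30,-93,99)→(30,27,33)
g: reduced (well bottom): (30,27,33) with a≤c, −a<b≤a
reduced forms (30, 27, 33) vs (30, 27, 33) ⇒ equivalent

yes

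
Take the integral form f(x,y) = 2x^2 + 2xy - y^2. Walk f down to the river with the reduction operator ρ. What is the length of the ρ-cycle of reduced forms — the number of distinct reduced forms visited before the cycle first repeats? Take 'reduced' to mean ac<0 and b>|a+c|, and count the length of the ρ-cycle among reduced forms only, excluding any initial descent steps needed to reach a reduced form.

D = 12, ⌊√D⌋ = 3
river: ρ → (-1,2,2)
river: ρ → (2,2,-1)
ρ-cycle length = 2 (tail of 0 descent steps not counted)

2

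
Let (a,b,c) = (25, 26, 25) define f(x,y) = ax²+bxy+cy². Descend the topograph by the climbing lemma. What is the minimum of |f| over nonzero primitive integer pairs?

translate: b→-24 (≡26 mod 50), so (25,26,25)→(25,-24,24)
flip: (25,-24,24)→(24,24,25)
reduced (well bottom): (24,24,25) with a≤c, −a<b≤a
well minimum = a = 24

24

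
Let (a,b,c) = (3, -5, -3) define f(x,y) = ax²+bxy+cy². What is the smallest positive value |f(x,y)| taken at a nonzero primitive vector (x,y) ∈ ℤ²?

descent: ρ → (-3,5,3)  [lands on river]
river: ρ → (3,7,-1)
river: ρ → (-1,7,3)
river: ρ → (3,5,-3)
river: ρ → (-3,7,1)
river: ρ → (1,7,-3)
closes: descent 1, river 6
min |a| on river = 1

1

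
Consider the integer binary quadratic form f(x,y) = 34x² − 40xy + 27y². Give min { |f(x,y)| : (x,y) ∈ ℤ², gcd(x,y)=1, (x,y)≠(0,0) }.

translate: b→28 (≡-40 mod 68), so (34,-40,27)→(34,28,21)
flip: (34,28,21)→(21,-28,34)
translate: b→14 (≡-28 mod 42), so (21,-28,34)→(21,14,27)
reduced (well bottom): (21,14,27) with a≤c, −a<b≤a
well minimum = a = 21

21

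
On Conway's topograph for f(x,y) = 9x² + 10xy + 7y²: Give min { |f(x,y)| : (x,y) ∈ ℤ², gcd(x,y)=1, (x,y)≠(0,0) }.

translate: b→-8 (≡10 mod 18), so (9,10,7)→(9,-8,6)
flip: (9,-8,6)→(6,8,9)
translate: b→-4 (≡8 mod 12), so (6,8,9)→(6,-4,7)
reduced (well bottom): (6,-4,7) with a≤c, −a<b≤a
well minimum = a = 6

6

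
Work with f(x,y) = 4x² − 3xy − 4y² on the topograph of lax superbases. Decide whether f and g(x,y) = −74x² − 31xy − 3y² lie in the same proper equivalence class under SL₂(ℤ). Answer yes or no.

D₁ = 73, D₂ = 73
river cycle of f (length 18): (-4, 3, 4), (4, 5, -3), (-3, 7, 2), (2, 5, -6), (-6, 7, 1), (1, 7, -6), (-6, 5, 2), (2, 7, -3), (-3, 5, 4), (4, 3, -4), … (8 more)
river cycle of g (length 18): (-3, 7, 2), (2, 5, -6), (-6, 7, 1), (1, 7, -6), (-6, 5, 2), (2, 7, -3), (-3, 5, 4), (4, 3, -4), (-4, 5, 3), (3, 7, -2), … (8 more)
cycles coincide ⇒ equivalent

yes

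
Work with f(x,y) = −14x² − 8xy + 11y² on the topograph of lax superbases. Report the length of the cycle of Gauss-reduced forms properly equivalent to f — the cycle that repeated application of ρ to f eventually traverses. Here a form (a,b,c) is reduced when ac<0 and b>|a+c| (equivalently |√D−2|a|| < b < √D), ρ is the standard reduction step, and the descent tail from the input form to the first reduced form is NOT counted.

D = 680, ⌊√D⌋ = 26
descent: ρ → (11,8,-14)  [lands on river]
river: ρ → (-14,20,5)
river: ρ → (5,20,-14)
river: ρ → (-14,8,11)
river: ρ → (11,14,-11)
river: ρ → (-11,8,14)
river: ρ → (14,20,-5)
river: ρ → (-5,20,14)
river: ρ → (14,8,-11)
river: ρ → (-11,14,11)
ρ-cycle length = 10 (tail of 1 descent step not counted)

10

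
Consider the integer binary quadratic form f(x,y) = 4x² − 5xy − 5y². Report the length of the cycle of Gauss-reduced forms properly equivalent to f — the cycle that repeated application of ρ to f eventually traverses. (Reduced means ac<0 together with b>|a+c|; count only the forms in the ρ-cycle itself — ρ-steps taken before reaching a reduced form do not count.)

D = 105, ⌊√D⌋ = 10
descent: ρ → (-5,5,4)  [lands on river]
river: ρ → (4,3,-6)
river: ρ → (-6,9,1)
river: ρ → (1,9,-6)
river: ρ → (-6,3,4)
river: ρ → (4,5,-5)
ρ-cycle length = 6 (tail of 1 descent step not counted)

6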